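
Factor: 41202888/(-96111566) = -2^2 * 3^1*103^(-1)* 466561^ (-1)*  1716787^1 = -  20601444/48055783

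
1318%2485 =1318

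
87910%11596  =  6738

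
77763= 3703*21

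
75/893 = 75/893 = 0.08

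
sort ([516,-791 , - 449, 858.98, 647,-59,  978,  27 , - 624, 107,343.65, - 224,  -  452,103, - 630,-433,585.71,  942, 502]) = [-791, - 630, - 624,- 452, - 449, - 433, - 224, - 59 , 27, 103, 107,  343.65, 502,  516,  585.71,647, 858.98 , 942,978]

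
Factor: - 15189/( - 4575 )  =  83/25 = 5^(-2 )*83^1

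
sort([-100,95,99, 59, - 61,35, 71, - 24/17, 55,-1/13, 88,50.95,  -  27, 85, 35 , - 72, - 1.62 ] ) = [ - 100,-72 , - 61, -27  , - 1.62 ,-24/17, - 1/13,35, 35,50.95, 55, 59,71,85, 88,  95,99]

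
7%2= 1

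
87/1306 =87/1306  =  0.07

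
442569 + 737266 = 1179835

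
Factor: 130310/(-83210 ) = -83/53 = - 53^(-1) * 83^1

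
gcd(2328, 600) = 24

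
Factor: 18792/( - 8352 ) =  - 9/4=- 2^( - 2 ) *3^2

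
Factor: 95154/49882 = 3^1*7^( - 2 )*509^( - 1 )*15859^1 = 47577/24941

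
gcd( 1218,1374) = 6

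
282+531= 813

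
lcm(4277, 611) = 4277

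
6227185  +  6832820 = 13060005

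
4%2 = 0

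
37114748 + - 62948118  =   - 25833370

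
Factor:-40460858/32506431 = -2^1*3^( - 1)*17^(  -  2) * 29^1*37493^( - 1)*697601^1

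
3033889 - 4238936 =- 1205047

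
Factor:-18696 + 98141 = 79445 = 5^1* 15889^1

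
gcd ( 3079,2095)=1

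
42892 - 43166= - 274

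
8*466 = 3728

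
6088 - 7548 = - 1460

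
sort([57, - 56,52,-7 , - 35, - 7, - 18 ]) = [ - 56, - 35, - 18, - 7, - 7  ,  52,57]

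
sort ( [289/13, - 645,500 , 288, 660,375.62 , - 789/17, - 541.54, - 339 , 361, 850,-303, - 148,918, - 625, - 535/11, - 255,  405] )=[ - 645,  -  625  , - 541.54, - 339, - 303, - 255, - 148, - 535/11, - 789/17, 289/13,288,  361,375.62,405,500,  660 , 850,  918] 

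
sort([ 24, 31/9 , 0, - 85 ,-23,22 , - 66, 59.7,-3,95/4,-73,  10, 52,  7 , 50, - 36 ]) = [ - 85,  -  73, - 66,-36 , - 23,  -  3, 0 , 31/9 , 7 , 10 , 22,  95/4 , 24,50,52 , 59.7]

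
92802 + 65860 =158662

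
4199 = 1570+2629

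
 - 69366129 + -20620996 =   -  89987125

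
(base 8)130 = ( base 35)2i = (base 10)88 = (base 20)48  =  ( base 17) 53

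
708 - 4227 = - 3519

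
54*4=216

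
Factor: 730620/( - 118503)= - 2^2 * 5^1 * 7^( - 1 ) * 19^( - 1 )*41^1= - 820/133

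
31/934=31/934 = 0.03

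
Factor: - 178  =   - 2^1 *89^1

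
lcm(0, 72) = 0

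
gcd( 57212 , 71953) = 1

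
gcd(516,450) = 6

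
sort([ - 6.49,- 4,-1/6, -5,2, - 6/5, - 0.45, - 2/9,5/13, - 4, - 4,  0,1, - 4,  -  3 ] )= [ -6.49,  -  5, -4, - 4 , -4, -4,- 3, - 6/5, - 0.45, - 2/9 , - 1/6 , 0,5/13,  1, 2]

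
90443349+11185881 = 101629230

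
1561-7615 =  - 6054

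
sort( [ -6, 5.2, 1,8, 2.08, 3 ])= [ - 6, 1, 2.08, 3, 5.2, 8]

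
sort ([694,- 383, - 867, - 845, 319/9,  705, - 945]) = [- 945,- 867, - 845, - 383,319/9, 694,705 ]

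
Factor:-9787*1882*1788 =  - 2^3*3^1*149^1* 941^1*9787^1  =  - 32933411592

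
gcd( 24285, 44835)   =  15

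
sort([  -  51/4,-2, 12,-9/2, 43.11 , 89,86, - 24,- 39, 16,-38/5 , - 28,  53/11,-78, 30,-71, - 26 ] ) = [ -78, - 71, - 39,-28, - 26, - 24,-51/4, - 38/5, - 9/2, - 2, 53/11,12,16 , 30, 43.11,86,89 ]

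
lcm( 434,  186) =1302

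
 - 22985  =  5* ( -4597)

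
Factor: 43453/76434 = 2^ ( - 1 )*3^( - 1)*19^1 * 2287^1*12739^( - 1 ) 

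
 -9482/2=-4741 =- 4741.00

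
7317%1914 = 1575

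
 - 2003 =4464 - 6467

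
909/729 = 101/81 = 1.25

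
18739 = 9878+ 8861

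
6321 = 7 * 903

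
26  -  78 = -52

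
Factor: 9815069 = 11^1*17^1*73^1 *719^1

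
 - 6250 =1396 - 7646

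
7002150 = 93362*75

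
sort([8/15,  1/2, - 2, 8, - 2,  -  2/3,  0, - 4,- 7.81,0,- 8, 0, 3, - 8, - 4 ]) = [ - 8,- 8, - 7.81, - 4,- 4, - 2,- 2,-2/3, 0, 0, 0, 1/2,8/15,3, 8 ] 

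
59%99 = 59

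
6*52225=313350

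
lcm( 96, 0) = 0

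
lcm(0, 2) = 0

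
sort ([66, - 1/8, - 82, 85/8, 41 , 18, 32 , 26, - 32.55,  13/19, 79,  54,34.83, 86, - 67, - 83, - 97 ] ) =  [ - 97, - 83, - 82, - 67,-32.55, - 1/8,13/19, 85/8,18, 26,  32,  34.83, 41, 54,66, 79, 86 ] 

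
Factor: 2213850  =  2^1 * 3^1*5^2*14759^1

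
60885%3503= 1334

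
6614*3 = 19842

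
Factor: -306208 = -2^5 * 7^1*1367^1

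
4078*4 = 16312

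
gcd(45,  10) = 5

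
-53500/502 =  - 107 + 107/251=-106.57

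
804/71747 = 804/71747 = 0.01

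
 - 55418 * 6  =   - 332508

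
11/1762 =11/1762 = 0.01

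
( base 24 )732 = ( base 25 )6e6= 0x100a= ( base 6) 31002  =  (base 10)4106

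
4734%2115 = 504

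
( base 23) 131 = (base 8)1127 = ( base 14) 30b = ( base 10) 599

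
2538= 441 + 2097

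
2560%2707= 2560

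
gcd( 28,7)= 7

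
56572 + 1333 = 57905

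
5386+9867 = 15253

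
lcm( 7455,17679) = 618765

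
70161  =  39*1799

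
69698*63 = 4390974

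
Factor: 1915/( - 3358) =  - 2^( - 1 )*5^1 * 23^( - 1)*73^( - 1 ) * 383^1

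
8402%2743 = 173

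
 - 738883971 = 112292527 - 851176498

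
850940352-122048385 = 728891967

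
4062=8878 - 4816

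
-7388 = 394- 7782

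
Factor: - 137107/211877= -167^1*821^1*211877^( - 1 ) 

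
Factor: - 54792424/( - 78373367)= 2^3 * 569^1*1453^( - 1 )*12037^1*53939^(  -  1) 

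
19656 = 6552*3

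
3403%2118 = 1285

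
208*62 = 12896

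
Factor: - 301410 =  - 2^1 *3^2*5^1* 17^1*197^1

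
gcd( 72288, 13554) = 4518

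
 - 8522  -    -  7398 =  - 1124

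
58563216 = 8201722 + 50361494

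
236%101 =34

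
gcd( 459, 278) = 1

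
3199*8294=26532506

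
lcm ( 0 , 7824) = 0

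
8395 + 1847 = 10242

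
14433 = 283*51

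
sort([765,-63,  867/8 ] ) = [ - 63,867/8, 765]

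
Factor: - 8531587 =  - 43^1 * 198409^1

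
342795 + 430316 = 773111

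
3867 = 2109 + 1758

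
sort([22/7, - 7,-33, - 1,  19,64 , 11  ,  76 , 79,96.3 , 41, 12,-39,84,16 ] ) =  [ - 39 ,-33,-7, - 1,22/7,11, 12,16,19,41, 64,76,79,84 , 96.3] 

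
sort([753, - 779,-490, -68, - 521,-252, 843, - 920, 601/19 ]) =[ - 920, - 779, - 521, - 490, - 252, - 68,601/19,753, 843]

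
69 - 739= -670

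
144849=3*48283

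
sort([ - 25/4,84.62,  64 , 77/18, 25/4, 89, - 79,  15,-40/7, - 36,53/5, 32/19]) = [ - 79, - 36, - 25/4, -40/7, 32/19,77/18,  25/4,53/5,15,  64,84.62,89 ] 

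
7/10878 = 1/1554 =0.00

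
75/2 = 37 + 1/2=37.50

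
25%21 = 4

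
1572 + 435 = 2007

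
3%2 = 1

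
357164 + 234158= 591322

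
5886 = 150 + 5736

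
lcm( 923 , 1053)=74763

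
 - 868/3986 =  - 1 + 1559/1993 = -0.22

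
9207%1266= 345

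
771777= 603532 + 168245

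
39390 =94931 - 55541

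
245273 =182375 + 62898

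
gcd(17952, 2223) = 3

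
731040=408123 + 322917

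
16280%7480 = 1320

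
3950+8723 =12673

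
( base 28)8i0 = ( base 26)A0G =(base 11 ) 5100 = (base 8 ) 15170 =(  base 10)6776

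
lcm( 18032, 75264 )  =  1731072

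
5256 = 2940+2316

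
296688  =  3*98896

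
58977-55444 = 3533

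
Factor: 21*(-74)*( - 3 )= 2^1*3^2*7^1*37^1 = 4662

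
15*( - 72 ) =-1080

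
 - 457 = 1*(-457) 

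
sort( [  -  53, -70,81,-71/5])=[ - 70,-53, - 71/5,81]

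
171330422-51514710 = 119815712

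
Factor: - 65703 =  - 3^1*11^2*181^1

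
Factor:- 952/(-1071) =8/9 = 2^3*3^ ( - 2 ) 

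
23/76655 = 23/76655 = 0.00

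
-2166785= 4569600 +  - 6736385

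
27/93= 9/31 = 0.29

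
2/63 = 2/63 = 0.03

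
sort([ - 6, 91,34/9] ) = [ - 6, 34/9 , 91 ] 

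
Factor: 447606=2^1*3^6*307^1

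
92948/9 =10327  +  5/9 = 10327.56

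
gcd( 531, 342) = 9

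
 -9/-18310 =9/18310 = 0.00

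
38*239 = 9082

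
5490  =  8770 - 3280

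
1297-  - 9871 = 11168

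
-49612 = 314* (-158 )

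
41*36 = 1476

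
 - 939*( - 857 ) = 804723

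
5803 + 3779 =9582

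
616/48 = 12+5/6 = 12.83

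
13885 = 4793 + 9092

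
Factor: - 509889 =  - 3^1*349^1*487^1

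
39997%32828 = 7169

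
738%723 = 15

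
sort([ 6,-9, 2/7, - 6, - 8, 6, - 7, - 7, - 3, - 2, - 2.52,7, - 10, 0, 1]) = [ - 10, - 9,-8, - 7, - 7,-6, - 3, - 2.52, - 2 , 0, 2/7, 1, 6, 6,  7]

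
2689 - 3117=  - 428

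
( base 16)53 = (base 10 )83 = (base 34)2F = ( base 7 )146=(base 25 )38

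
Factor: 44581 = 109^1 * 409^1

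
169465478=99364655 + 70100823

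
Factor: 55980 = 2^2*3^2*5^1*311^1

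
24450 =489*50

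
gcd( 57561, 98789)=1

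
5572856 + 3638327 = 9211183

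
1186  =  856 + 330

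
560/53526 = 280/26763 = 0.01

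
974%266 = 176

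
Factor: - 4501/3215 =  -5^ ( - 1)*7^1 = -7/5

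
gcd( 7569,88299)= 9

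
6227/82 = 6227/82= 75.94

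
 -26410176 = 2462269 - 28872445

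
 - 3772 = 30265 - 34037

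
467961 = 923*507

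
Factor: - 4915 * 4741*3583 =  - 83491119745 = - 5^1 * 11^1 *431^1*983^1*3583^1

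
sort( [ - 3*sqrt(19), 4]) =[ -3 * sqrt(19),  4] 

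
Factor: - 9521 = -9521^1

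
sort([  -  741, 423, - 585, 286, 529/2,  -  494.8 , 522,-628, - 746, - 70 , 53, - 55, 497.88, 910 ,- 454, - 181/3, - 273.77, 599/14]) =[ - 746 ,-741,- 628,  -  585, - 494.8,  -  454,- 273.77, - 70, - 181/3, - 55,  599/14 , 53,529/2,286,  423,497.88, 522,910 ]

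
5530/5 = 1106 = 1106.00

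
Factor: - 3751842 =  - 2^1 * 3^1*625307^1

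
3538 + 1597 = 5135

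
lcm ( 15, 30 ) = 30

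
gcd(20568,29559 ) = 3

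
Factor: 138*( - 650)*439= - 39378300= - 2^2*3^1*5^2*13^1*23^1 * 439^1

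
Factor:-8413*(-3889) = 32718157   =  47^1*179^1*3889^1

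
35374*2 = 70748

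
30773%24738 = 6035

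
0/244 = 0 = 0.00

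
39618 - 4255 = 35363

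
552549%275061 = 2427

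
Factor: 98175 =3^1*5^2* 7^1*11^1*17^1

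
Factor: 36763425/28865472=2^( - 6)*3^1*5^2*149^(-1 )*1009^(- 1)*163393^1  =  12254475/9621824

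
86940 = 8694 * 10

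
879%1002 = 879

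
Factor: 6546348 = 2^2*3^2*47^1*53^1*73^1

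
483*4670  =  2255610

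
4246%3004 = 1242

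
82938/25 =82938/25 = 3317.52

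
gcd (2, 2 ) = 2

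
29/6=29/6 = 4.83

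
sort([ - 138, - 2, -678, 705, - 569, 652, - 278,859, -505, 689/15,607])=[ - 678,-569, - 505, - 278,-138,-2, 689/15, 607, 652, 705, 859]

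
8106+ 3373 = 11479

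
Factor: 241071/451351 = 321/601  =  3^1*107^1*601^( - 1)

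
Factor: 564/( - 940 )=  - 3/5=- 3^1*5^(- 1)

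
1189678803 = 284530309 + 905148494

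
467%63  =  26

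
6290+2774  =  9064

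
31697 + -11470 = 20227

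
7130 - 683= 6447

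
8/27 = 8/27 = 0.30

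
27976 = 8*3497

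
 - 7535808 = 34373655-41909463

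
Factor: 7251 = 3^1*2417^1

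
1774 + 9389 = 11163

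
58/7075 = 58/7075 = 0.01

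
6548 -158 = 6390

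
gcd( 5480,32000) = 40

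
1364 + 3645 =5009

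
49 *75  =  3675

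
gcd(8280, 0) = 8280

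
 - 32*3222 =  -103104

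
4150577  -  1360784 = 2789793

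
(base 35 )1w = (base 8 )103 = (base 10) 67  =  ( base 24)2J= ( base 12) 57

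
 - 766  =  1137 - 1903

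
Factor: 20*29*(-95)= - 55100=- 2^2 * 5^2 * 19^1*29^1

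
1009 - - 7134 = 8143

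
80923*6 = 485538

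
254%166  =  88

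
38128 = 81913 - 43785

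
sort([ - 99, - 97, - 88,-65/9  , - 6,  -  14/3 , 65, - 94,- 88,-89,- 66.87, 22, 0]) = [ - 99,-97, -94,-89,- 88, - 88,-66.87, - 65/9,-6, -14/3,0,22 , 65 ] 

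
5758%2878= 2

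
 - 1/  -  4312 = 1/4312 = 0.00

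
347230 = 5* 69446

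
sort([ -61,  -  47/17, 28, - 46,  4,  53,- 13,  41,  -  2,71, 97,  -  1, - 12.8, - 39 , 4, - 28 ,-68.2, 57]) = [ -68.2, - 61, - 46, - 39, - 28, - 13, - 12.8,-47/17 ,-2, - 1, 4,4, 28, 41, 53, 57 , 71 , 97 ] 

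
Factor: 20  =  2^2*5^1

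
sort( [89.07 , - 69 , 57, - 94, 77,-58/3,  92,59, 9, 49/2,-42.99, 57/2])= [ - 94, - 69, - 42.99,-58/3,9, 49/2, 57/2 , 57,59,77, 89.07,92 ]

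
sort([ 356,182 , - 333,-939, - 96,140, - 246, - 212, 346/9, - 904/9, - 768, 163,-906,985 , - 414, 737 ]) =[  -  939, - 906, - 768,-414  ,-333, - 246, - 212,-904/9,-96,346/9, 140,163,182,  356,  737,985]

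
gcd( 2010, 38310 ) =30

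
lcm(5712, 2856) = 5712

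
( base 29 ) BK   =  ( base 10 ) 339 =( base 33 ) A9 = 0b101010011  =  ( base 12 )243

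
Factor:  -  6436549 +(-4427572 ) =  - 10864121^1 = - 10864121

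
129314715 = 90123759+39190956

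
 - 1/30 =  -  1/30= - 0.03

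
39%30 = 9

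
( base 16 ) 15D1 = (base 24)9GH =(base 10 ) 5585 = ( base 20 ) dj5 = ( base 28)73d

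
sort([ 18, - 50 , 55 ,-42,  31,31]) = [  -  50, - 42,  18, 31 , 31, 55 ] 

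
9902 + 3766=13668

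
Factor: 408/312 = 17/13= 13^( - 1 )*17^1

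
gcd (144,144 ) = 144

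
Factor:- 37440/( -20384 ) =90/49 =2^1 * 3^2* 5^1*7^(-2)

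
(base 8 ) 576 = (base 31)CA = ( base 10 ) 382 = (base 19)112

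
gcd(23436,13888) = 868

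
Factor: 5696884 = 2^2*19^1*74959^1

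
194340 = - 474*( - 410) 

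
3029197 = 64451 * 47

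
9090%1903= 1478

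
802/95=8 + 42/95  =  8.44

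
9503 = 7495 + 2008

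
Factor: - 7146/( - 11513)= 2^1* 3^2*29^( - 1) = 18/29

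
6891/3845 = 1 + 3046/3845 = 1.79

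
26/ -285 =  - 1 + 259/285= -0.09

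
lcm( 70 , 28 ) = 140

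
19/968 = 19/968 = 0.02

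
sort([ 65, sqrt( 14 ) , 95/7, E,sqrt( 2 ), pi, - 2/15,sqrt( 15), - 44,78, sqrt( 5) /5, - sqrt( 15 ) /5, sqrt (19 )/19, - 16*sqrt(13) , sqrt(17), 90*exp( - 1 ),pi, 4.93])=[ - 16*sqrt( 13), - 44  , - sqrt( 15 )/5, - 2/15,sqrt(19 ) /19,sqrt( 5)/5,sqrt( 2 ), E , pi,pi,sqrt( 14 ),sqrt ( 15 ), sqrt(17), 4.93, 95/7,90*exp( - 1),65, 78]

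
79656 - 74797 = 4859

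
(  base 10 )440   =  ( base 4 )12320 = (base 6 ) 2012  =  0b110111000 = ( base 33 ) DB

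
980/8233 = 980/8233=0.12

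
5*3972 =19860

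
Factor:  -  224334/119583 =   -  2^1*3^( -1)*11^2*43^( - 1 ) = -242/129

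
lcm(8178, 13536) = 392544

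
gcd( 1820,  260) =260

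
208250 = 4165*50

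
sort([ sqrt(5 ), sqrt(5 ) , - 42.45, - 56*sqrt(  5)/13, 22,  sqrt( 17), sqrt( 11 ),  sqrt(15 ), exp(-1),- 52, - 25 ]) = [-52,-42.45, - 25 , - 56 * sqrt( 5 ) /13,exp (-1),sqrt( 5),  sqrt( 5),sqrt( 11),  sqrt ( 15 ),sqrt( 17 ), 22]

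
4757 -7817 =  - 3060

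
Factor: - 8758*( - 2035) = 17822530 = 2^1*5^1*11^1*29^1*37^1*151^1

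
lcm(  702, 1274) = 34398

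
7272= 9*808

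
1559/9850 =1559/9850= 0.16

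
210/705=14/47 = 0.30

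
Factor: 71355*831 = 3^2 *5^1 * 67^1*71^1 *277^1 = 59296005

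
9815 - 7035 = 2780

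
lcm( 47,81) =3807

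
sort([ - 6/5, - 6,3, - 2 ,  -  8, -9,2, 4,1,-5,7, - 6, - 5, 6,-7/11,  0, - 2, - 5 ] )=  [ - 9,- 8, - 6, - 6, - 5,-5, - 5 , -2, -2, - 6/5,-7/11, 0,1,2,3,4,6, 7 ]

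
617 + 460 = 1077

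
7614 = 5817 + 1797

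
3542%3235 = 307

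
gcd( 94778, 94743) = 1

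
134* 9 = 1206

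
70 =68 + 2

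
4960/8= 620 =620.00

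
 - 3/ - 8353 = 3/8353 = 0.00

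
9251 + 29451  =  38702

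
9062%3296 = 2470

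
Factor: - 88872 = - 2^3*3^1*7^1*23^2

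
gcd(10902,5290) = 46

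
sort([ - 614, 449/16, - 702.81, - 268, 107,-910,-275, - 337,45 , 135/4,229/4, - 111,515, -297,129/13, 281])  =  [ - 910, - 702.81,-614, - 337, - 297,-275,-268, -111,129/13,449/16,135/4,  45,229/4,107,281,515]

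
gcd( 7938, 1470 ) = 294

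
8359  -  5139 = 3220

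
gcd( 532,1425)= 19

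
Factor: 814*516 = 2^3*3^1*11^1*37^1 * 43^1 = 420024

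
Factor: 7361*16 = 2^4 * 17^1*433^1 = 117776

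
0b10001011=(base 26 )59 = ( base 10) 139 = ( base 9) 164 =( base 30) 4j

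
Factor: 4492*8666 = 38927672= 2^3  *7^1 * 619^1 * 1123^1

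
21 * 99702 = 2093742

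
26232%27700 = 26232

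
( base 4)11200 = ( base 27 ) d1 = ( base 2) 101100000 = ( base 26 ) de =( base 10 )352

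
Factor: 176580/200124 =15/17 =3^1* 5^1 *17^(- 1 )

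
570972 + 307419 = 878391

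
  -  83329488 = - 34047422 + - 49282066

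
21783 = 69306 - 47523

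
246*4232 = 1041072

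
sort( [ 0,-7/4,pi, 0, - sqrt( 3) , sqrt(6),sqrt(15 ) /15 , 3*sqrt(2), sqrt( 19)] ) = [ - 7/4, - sqrt(3 ),0, 0, sqrt( 15 )/15 , sqrt( 6 ),pi, 3*sqrt(2 ), sqrt( 19 )]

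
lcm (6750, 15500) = 418500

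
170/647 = 170/647 = 0.26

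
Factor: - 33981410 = -2^1*5^1* 3398141^1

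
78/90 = 13/15 = 0.87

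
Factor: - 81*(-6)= 486 = 2^1*3^5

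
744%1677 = 744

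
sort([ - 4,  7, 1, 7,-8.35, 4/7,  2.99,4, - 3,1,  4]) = [ - 8.35 ,-4, - 3, 4/7 , 1, 1, 2.99 , 4,4, 7, 7 ]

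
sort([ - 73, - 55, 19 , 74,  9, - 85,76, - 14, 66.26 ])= [ - 85,  -  73, - 55, - 14,9,19,66.26,  74, 76] 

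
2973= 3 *991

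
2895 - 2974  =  -79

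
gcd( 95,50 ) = 5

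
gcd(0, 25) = 25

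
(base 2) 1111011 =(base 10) 123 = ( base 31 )3U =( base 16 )7b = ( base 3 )11120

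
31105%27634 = 3471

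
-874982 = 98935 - 973917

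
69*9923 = 684687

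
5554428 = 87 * 63844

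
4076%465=356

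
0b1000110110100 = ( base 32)4dk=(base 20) b6c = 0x11B4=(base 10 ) 4532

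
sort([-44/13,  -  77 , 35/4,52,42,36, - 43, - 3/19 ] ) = [ - 77 , - 43,-44/13,- 3/19,35/4, 36, 42, 52] 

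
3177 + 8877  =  12054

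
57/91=57/91 = 0.63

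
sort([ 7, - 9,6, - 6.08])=[ - 9, - 6.08,6,7]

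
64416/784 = 4026/49 = 82.16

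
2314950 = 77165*30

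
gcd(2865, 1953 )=3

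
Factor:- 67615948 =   -  2^2*373^1*45319^1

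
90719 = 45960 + 44759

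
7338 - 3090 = 4248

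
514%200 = 114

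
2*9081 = 18162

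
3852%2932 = 920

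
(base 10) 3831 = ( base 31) 3UI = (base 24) 6FF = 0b111011110111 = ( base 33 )3H3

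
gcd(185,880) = 5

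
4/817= 4/817 = 0.00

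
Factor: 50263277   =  3527^1*14251^1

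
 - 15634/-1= 15634 + 0/1 = 15634.00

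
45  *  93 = 4185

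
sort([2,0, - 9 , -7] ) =[  -  9, - 7,0,2] 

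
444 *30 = 13320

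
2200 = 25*88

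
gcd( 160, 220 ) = 20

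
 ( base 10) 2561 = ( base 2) 101000000001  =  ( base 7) 10316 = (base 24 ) 4AH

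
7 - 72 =-65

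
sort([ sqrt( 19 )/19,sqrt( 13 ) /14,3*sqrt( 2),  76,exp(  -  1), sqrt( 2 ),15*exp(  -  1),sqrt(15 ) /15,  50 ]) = [sqrt(19)/19,sqrt( 13) /14, sqrt( 15)/15,exp( - 1),  sqrt( 2),3*sqrt( 2),15*exp( - 1 ),50,76 ]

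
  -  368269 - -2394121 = 2025852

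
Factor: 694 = 2^1*347^1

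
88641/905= 88641/905 = 97.95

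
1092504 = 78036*14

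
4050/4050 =1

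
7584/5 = 7584/5 = 1516.80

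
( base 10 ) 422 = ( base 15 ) 1d2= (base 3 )120122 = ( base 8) 646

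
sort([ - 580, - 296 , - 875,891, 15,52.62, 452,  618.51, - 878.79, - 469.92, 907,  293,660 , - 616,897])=[ - 878.79, - 875, - 616, - 580 , - 469.92,  -  296,15, 52.62 , 293, 452, 618.51,660,891, 897, 907] 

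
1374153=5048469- 3674316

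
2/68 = 1/34 = 0.03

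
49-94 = -45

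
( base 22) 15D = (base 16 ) 25F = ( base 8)1137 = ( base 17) 21c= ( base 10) 607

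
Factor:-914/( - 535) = 2^1*5^(-1)*107^( - 1 ) * 457^1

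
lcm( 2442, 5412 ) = 200244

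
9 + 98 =107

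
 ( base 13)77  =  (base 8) 142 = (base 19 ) 53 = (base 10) 98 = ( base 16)62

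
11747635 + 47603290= 59350925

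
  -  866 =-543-323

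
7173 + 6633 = 13806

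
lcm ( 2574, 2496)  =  82368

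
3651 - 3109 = 542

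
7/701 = 7/701 = 0.01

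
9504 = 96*99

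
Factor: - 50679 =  - 3^3*  1877^1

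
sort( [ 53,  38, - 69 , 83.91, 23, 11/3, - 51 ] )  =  [ - 69, - 51,11/3,23 , 38,53 , 83.91]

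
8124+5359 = 13483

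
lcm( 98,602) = 4214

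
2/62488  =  1/31244 =0.00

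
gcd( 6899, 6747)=1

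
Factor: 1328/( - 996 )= - 2^2 *3^ ( - 1) = - 4/3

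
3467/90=38 + 47/90 = 38.52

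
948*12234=11597832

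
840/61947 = 280/20649 = 0.01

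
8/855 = 8/855 = 0.01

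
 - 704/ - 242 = 2+10/11 = 2.91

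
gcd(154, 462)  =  154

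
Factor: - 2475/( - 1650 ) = 3/2 = 2^(  -  1 )*3^1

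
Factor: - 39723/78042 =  - 2^(-1) *13007^( - 1)*13241^1 = - 13241/26014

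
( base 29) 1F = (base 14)32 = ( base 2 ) 101100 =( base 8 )54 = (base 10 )44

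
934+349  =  1283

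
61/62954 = 61/62954 = 0.00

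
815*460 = 374900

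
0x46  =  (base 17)42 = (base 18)3G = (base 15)4a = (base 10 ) 70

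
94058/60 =47029/30=   1567.63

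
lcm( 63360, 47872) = 2154240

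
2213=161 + 2052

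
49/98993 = 49/98993=0.00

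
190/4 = 95/2 = 47.50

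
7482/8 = 3741/4=   935.25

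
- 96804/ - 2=48402/1 = 48402.00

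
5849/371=5849/371=15.77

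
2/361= 2/361 = 0.01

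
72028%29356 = 13316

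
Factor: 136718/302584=2^( - 2)* 109^( - 1 ) * 197^1 = 197/436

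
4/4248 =1/1062=   0.00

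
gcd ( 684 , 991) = 1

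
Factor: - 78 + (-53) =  - 131^1 = - 131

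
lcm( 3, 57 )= 57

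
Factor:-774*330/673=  - 255420/673=   - 2^2* 3^3*5^1*11^1*43^1*673^( - 1)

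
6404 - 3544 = 2860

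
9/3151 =9/3151=0.00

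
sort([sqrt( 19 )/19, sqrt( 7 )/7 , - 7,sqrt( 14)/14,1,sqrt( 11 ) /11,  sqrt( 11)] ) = [  -  7,sqrt( 19) /19,sqrt( 14 ) /14,  sqrt ( 11 ) /11 , sqrt( 7 )/7,1, sqrt( 11 )] 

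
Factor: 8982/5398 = 3^2*499^1 * 2699^( - 1) = 4491/2699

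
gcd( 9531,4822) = 1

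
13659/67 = 13659/67 = 203.87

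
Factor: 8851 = 53^1 * 167^1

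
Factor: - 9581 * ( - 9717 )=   3^1 * 11^1 * 13^1*41^1*  67^1*79^1  =  93098577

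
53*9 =477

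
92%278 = 92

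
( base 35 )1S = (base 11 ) 58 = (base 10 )63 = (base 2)111111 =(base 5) 223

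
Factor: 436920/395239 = 2^3*3^1*5^1 *11^1*13^(-1 )*331^1*30403^(-1) 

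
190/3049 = 190/3049=0.06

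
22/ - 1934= -11/967 = - 0.01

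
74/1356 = 37/678 = 0.05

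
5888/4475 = 1 + 1413/4475 = 1.32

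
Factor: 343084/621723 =2^2*3^ ( - 1)*7^1*12253^1*207241^( - 1)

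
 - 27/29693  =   - 1 + 29666/29693=- 0.00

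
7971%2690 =2591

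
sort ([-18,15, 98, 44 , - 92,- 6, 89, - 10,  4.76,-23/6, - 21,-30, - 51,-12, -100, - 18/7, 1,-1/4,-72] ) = [-100, - 92,-72,-51, - 30, - 21, - 18, - 12, - 10, - 6, - 23/6,-18/7,-1/4,1, 4.76, 15 , 44, 89,98 ] 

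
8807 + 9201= 18008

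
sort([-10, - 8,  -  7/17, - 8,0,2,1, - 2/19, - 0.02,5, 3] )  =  [ - 10,  -  8, - 8, - 7/17, - 2/19, -0.02,  0,1, 2,3,5 ]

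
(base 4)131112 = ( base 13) B16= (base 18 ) 5E6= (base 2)11101010110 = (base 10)1878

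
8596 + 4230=12826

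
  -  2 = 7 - 9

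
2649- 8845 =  -6196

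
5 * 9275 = 46375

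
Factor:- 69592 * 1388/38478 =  - 2^4*3^( - 1) * 11^( - 2)*53^(-1 ) *347^1*8699^1 = -48296848/19239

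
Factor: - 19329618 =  - 2^1 * 3^1*7^2*11^1*43^1 * 139^1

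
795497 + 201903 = 997400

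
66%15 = 6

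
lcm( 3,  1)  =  3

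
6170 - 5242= 928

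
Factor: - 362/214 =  - 181/107  =  - 107^( - 1) * 181^1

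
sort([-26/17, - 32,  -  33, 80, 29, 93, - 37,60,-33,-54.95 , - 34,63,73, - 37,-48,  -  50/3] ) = [-54.95,-48, - 37,-37, - 34, - 33 , - 33, - 32  ,-50/3, - 26/17,29, 60 , 63, 73,80, 93]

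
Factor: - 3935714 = - 2^1*23^1*67^1*1277^1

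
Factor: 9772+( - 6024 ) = 3748 = 2^2* 937^1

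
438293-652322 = -214029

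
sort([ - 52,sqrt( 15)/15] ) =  [ - 52, sqrt(15)/15 ]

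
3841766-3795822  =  45944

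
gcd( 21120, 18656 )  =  352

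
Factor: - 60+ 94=34 =2^1*17^1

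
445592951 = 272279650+173313301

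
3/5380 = 3/5380 = 0.00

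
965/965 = 1  =  1.00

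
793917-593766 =200151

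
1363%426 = 85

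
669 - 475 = 194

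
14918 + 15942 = 30860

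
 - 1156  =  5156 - 6312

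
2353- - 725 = 3078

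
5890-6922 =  - 1032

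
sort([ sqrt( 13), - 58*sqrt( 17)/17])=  [  -  58*sqrt( 17)/17 , sqrt( 13)]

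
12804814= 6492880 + 6311934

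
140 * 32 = 4480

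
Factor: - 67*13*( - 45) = 3^2*5^1 * 13^1*67^1 = 39195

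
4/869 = 4/869 = 0.00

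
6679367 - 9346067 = -2666700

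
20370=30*679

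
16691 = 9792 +6899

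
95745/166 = 95745/166 = 576.78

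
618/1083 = 206/361 = 0.57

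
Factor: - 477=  - 3^2 * 53^1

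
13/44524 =13/44524   =  0.00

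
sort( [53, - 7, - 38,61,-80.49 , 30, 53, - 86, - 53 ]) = [ - 86,-80.49,-53,  -  38, - 7,  30,53, 53,  61] 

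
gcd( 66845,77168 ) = 1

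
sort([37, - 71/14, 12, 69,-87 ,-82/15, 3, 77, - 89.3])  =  [ - 89.3, - 87 , - 82/15, - 71/14,3, 12 , 37,69,77]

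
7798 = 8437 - 639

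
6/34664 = 3/17332 = 0.00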